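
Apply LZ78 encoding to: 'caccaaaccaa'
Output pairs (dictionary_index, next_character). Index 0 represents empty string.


LZ78 encoding steps:
Dictionary: {0: ''}
Step 1: w='' (idx 0), next='c' -> output (0, 'c'), add 'c' as idx 1
Step 2: w='' (idx 0), next='a' -> output (0, 'a'), add 'a' as idx 2
Step 3: w='c' (idx 1), next='c' -> output (1, 'c'), add 'cc' as idx 3
Step 4: w='a' (idx 2), next='a' -> output (2, 'a'), add 'aa' as idx 4
Step 5: w='a' (idx 2), next='c' -> output (2, 'c'), add 'ac' as idx 5
Step 6: w='c' (idx 1), next='a' -> output (1, 'a'), add 'ca' as idx 6
Step 7: w='a' (idx 2), end of input -> output (2, '')


Encoded: [(0, 'c'), (0, 'a'), (1, 'c'), (2, 'a'), (2, 'c'), (1, 'a'), (2, '')]


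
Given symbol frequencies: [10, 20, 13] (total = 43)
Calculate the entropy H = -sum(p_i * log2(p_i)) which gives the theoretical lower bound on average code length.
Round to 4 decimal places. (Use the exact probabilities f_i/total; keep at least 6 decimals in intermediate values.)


Per-symbol terms -p_i * log2(p_i) with p_i = f_i/43:
  p = 10/43 = 0.232558: log2(p) = -2.104337, -p*log2(p) = 0.489381
  p = 20/43 = 0.465116: log2(p) = -1.104337, -p*log2(p) = 0.513645
  p = 13/43 = 0.302326: log2(p) = -1.725825, -p*log2(p) = 0.521761
H = 0.489381 + 0.513645 + 0.521761 = 1.524787

H = 1.5248 bits/symbol


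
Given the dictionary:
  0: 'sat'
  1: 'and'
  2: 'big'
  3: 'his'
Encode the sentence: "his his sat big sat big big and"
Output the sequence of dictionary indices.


Look up each word in the dictionary:
  'his' -> 3
  'his' -> 3
  'sat' -> 0
  'big' -> 2
  'sat' -> 0
  'big' -> 2
  'big' -> 2
  'and' -> 1

Encoded: [3, 3, 0, 2, 0, 2, 2, 1]


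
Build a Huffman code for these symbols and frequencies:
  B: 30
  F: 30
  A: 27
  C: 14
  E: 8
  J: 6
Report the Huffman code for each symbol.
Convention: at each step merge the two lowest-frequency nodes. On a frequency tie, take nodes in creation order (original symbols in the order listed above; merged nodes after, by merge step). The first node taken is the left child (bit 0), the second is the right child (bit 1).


Huffman tree construction:
Step 1: Merge J(6) + E(8) = 14
Step 2: Merge C(14) + (J+E)(14) = 28
Step 3: Merge A(27) + (C+(J+E))(28) = 55
Step 4: Merge B(30) + F(30) = 60
Step 5: Merge (A+(C+(J+E)))(55) + (B+F)(60) = 115
Read each symbol's code off the tree from the root (left child = 0, right child = 1).

Codes:
  B: 10 (length 2)
  F: 11 (length 2)
  A: 00 (length 2)
  C: 010 (length 3)
  E: 0111 (length 4)
  J: 0110 (length 4)
Average code length: 272/115 = 2.3652 bits/symbol


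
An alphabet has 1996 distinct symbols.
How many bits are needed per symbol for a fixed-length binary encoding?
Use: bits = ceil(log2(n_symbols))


log2(1996) = 10.9629
Bracket: 2^10 = 1024 < 1996 <= 2^11 = 2048
So ceil(log2(1996)) = 11

bits = ceil(log2(1996)) = ceil(10.9629) = 11 bits


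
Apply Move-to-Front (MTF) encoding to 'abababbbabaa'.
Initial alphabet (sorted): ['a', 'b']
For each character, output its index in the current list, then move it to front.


MTF encoding:
'a': index 0 in ['a', 'b'] -> ['a', 'b']
'b': index 1 in ['a', 'b'] -> ['b', 'a']
'a': index 1 in ['b', 'a'] -> ['a', 'b']
'b': index 1 in ['a', 'b'] -> ['b', 'a']
'a': index 1 in ['b', 'a'] -> ['a', 'b']
'b': index 1 in ['a', 'b'] -> ['b', 'a']
'b': index 0 in ['b', 'a'] -> ['b', 'a']
'b': index 0 in ['b', 'a'] -> ['b', 'a']
'a': index 1 in ['b', 'a'] -> ['a', 'b']
'b': index 1 in ['a', 'b'] -> ['b', 'a']
'a': index 1 in ['b', 'a'] -> ['a', 'b']
'a': index 0 in ['a', 'b'] -> ['a', 'b']


Output: [0, 1, 1, 1, 1, 1, 0, 0, 1, 1, 1, 0]


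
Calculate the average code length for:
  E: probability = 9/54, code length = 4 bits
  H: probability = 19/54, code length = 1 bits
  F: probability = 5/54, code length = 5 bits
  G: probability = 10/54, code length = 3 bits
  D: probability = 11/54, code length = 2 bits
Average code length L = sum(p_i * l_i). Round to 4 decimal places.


Weighted contributions p_i * l_i:
  E: (9/54) * 4 = 36/54
  H: (19/54) * 1 = 19/54
  F: (5/54) * 5 = 25/54
  G: (10/54) * 3 = 30/54
  D: (11/54) * 2 = 22/54
Sum = (36 + 19 + 25 + 30 + 22)/54 = 132/54

L = 132/54 = 2.4444 bits/symbol


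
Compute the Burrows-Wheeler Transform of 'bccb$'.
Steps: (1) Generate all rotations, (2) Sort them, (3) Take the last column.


Rotations (sorted):
  0: $bccb -> last char: b
  1: b$bcc -> last char: c
  2: bccb$ -> last char: $
  3: cb$bc -> last char: c
  4: ccb$b -> last char: b


BWT = bc$cb


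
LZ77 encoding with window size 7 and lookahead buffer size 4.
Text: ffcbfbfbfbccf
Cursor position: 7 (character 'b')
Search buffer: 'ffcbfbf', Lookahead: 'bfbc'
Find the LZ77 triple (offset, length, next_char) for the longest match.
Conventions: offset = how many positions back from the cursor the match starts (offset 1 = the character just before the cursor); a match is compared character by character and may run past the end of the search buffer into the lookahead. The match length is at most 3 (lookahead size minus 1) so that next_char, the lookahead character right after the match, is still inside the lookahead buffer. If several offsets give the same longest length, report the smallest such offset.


Try each offset into the search buffer:
  offset=1 (pos 6, char 'f'): match length 0
  offset=2 (pos 5, char 'b'): match length 3
  offset=3 (pos 4, char 'f'): match length 0
  offset=4 (pos 3, char 'b'): match length 3
  offset=5 (pos 2, char 'c'): match length 0
  offset=6 (pos 1, char 'f'): match length 0
  offset=7 (pos 0, char 'f'): match length 0
Longest match has length 3, found at offsets 2, 4; take the smallest, offset 2.
next_char = character at position 7 + 3 = 10 -> 'c'

Best match: offset=2, length=3 (matching 'bfb' starting at position 5)
LZ77 triple: (2, 3, 'c')


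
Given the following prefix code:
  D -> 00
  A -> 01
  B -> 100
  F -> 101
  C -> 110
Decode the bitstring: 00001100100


Decoding step by step:
Bits 00 -> D
Bits 00 -> D
Bits 110 -> C
Bits 01 -> A
Bits 00 -> D


Decoded message: DDCAD


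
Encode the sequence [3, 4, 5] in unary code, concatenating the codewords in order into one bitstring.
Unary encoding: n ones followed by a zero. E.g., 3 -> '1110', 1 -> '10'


Encode each number as n ones followed by a terminating 0:
  3 -> 1110 (4 bits)
  4 -> 11110 (5 bits)
  5 -> 111110 (6 bits)
Total length = 4 + 5 + 6 = 15 bits.

Unary([3, 4, 5]) = 111011110111110 (15 bits)


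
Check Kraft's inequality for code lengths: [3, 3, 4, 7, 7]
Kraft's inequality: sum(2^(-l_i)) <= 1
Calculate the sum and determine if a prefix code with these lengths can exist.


Sum = 2^(-3) + 2^(-3) + 2^(-4) + 2^(-7) + 2^(-7)
    = 0.125 + 0.125 + 0.0625 + 0.0078125 + 0.0078125
    = 42/128 = 0.328125
Since 0.328125 <= 1, Kraft's inequality IS satisfied.
A prefix code with these lengths CAN exist.

Kraft sum = 0.328125. Satisfied.


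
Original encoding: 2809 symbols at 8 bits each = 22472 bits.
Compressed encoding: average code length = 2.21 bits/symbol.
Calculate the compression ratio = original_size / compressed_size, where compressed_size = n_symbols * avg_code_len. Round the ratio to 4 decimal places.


original_size = n_symbols * orig_bits = 2809 * 8 = 22472 bits
compressed_size = n_symbols * avg_code_len = 2809 * 2.21 = 6207.89 bits
ratio = original_size / compressed_size = 22472 / 6207.89 = 3.6199

Compression ratio = 3.6199


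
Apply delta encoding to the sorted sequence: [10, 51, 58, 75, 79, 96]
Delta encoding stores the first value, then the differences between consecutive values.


First value: 10
Deltas:
  51 - 10 = 41
  58 - 51 = 7
  75 - 58 = 17
  79 - 75 = 4
  96 - 79 = 17


Delta encoded: [10, 41, 7, 17, 4, 17]


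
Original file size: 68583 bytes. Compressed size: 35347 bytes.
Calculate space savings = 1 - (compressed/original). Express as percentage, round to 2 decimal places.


ratio = compressed/original = 35347/68583 = 0.51539
savings = 1 - ratio = 1 - 0.51539 = 0.48461
as a percentage: 0.48461 * 100 = 48.46%

Space savings = 1 - 35347/68583 = 48.46%


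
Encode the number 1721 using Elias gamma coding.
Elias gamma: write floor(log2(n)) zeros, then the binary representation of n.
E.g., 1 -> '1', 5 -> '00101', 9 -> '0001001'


num_bits = floor(log2(1721)) + 1 = 11
leading_zeros = num_bits - 1 = 10
binary(1721) = 11010111001

Elias gamma(1721) = '0000000000' + '11010111001' = 000000000011010111001 (21 bits)


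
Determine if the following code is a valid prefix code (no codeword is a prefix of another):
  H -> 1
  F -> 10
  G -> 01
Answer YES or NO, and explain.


Checking each pair (does one codeword prefix another?):
  H='1' vs F='10': prefix -- VIOLATION

NO -- this is NOT a valid prefix code. H (1) is a prefix of F (10).


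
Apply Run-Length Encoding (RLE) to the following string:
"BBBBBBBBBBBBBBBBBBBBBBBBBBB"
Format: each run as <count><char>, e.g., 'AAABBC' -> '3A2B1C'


Scanning runs left to right:
  i=0: run of 'B' x 27 -> '27B'

RLE = 27B


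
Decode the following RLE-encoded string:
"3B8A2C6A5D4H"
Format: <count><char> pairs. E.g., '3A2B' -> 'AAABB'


Expanding each <count><char> pair:
  3B -> 'BBB'
  8A -> 'AAAAAAAA'
  2C -> 'CC'
  6A -> 'AAAAAA'
  5D -> 'DDDDD'
  4H -> 'HHHH'

Decoded = BBBAAAAAAAACCAAAAAADDDDDHHHH


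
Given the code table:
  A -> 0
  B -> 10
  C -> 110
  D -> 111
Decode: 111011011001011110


Decoding:
111 -> D
0 -> A
110 -> C
110 -> C
0 -> A
10 -> B
111 -> D
10 -> B


Result: DACCABDB


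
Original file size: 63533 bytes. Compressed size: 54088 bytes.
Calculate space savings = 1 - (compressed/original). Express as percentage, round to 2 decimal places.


ratio = compressed/original = 54088/63533 = 0.851337
savings = 1 - ratio = 1 - 0.851337 = 0.148663
as a percentage: 0.148663 * 100 = 14.87%

Space savings = 1 - 54088/63533 = 14.87%


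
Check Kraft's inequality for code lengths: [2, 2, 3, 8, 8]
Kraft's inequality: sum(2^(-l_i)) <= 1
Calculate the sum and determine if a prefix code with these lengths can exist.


Sum = 2^(-2) + 2^(-2) + 2^(-3) + 2^(-8) + 2^(-8)
    = 0.25 + 0.25 + 0.125 + 0.00390625 + 0.00390625
    = 162/256 = 0.6328125
Since 0.6328125 <= 1, Kraft's inequality IS satisfied.
A prefix code with these lengths CAN exist.

Kraft sum = 0.6328125. Satisfied.


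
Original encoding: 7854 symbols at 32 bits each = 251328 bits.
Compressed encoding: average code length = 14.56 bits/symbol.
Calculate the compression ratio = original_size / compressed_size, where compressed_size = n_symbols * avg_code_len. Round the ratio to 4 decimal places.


original_size = n_symbols * orig_bits = 7854 * 32 = 251328 bits
compressed_size = n_symbols * avg_code_len = 7854 * 14.56 = 114354.24 bits
ratio = original_size / compressed_size = 251328 / 114354.24 = 2.1978

Compression ratio = 2.1978


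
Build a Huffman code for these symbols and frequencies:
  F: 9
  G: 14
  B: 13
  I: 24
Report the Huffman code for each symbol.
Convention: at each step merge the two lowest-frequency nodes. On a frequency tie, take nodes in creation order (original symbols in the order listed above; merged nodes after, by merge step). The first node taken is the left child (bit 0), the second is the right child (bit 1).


Huffman tree construction:
Step 1: Merge F(9) + B(13) = 22
Step 2: Merge G(14) + (F+B)(22) = 36
Step 3: Merge I(24) + (G+(F+B))(36) = 60
Read each symbol's code off the tree from the root (left child = 0, right child = 1).

Codes:
  F: 110 (length 3)
  G: 10 (length 2)
  B: 111 (length 3)
  I: 0 (length 1)
Average code length: 118/60 = 1.9667 bits/symbol


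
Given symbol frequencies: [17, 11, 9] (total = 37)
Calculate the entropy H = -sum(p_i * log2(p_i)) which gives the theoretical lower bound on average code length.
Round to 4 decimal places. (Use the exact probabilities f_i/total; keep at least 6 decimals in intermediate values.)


Per-symbol terms -p_i * log2(p_i) with p_i = f_i/37:
  p = 17/37 = 0.459459: log2(p) = -1.121991, -p*log2(p) = 0.515509
  p = 11/37 = 0.297297: log2(p) = -1.750022, -p*log2(p) = 0.520277
  p = 9/37 = 0.243243: log2(p) = -2.039528, -p*log2(p) = 0.496101
H = 0.515509 + 0.520277 + 0.496101 = 1.531887

H = 1.5319 bits/symbol


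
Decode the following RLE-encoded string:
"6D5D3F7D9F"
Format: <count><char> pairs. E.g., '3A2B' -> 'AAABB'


Expanding each <count><char> pair:
  6D -> 'DDDDDD'
  5D -> 'DDDDD'
  3F -> 'FFF'
  7D -> 'DDDDDDD'
  9F -> 'FFFFFFFFF'

Decoded = DDDDDDDDDDDFFFDDDDDDDFFFFFFFFF


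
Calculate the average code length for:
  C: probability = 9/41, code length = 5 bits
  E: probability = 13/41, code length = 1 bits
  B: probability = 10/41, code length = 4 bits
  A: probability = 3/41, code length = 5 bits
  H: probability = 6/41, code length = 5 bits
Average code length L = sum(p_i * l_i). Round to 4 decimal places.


Weighted contributions p_i * l_i:
  C: (9/41) * 5 = 45/41
  E: (13/41) * 1 = 13/41
  B: (10/41) * 4 = 40/41
  A: (3/41) * 5 = 15/41
  H: (6/41) * 5 = 30/41
Sum = (45 + 13 + 40 + 15 + 30)/41 = 143/41

L = 143/41 = 3.4878 bits/symbol


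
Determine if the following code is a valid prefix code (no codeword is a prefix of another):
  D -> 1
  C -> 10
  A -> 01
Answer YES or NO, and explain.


Checking each pair (does one codeword prefix another?):
  D='1' vs C='10': prefix -- VIOLATION

NO -- this is NOT a valid prefix code. D (1) is a prefix of C (10).


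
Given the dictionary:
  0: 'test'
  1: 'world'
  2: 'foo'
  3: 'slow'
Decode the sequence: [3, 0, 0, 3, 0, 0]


Look up each index in the dictionary:
  3 -> 'slow'
  0 -> 'test'
  0 -> 'test'
  3 -> 'slow'
  0 -> 'test'
  0 -> 'test'

Decoded: "slow test test slow test test"


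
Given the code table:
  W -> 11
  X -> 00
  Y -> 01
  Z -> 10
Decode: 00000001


Decoding:
00 -> X
00 -> X
00 -> X
01 -> Y


Result: XXXY


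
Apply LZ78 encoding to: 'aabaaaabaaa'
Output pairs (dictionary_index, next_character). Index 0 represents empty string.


LZ78 encoding steps:
Dictionary: {0: ''}
Step 1: w='' (idx 0), next='a' -> output (0, 'a'), add 'a' as idx 1
Step 2: w='a' (idx 1), next='b' -> output (1, 'b'), add 'ab' as idx 2
Step 3: w='a' (idx 1), next='a' -> output (1, 'a'), add 'aa' as idx 3
Step 4: w='aa' (idx 3), next='b' -> output (3, 'b'), add 'aab' as idx 4
Step 5: w='aa' (idx 3), next='a' -> output (3, 'a'), add 'aaa' as idx 5


Encoded: [(0, 'a'), (1, 'b'), (1, 'a'), (3, 'b'), (3, 'a')]


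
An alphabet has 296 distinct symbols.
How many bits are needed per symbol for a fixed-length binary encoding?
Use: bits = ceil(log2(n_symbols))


log2(296) = 8.2095
Bracket: 2^8 = 256 < 296 <= 2^9 = 512
So ceil(log2(296)) = 9

bits = ceil(log2(296)) = ceil(8.2095) = 9 bits


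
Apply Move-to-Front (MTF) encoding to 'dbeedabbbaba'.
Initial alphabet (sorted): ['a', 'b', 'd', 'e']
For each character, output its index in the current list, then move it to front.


MTF encoding:
'd': index 2 in ['a', 'b', 'd', 'e'] -> ['d', 'a', 'b', 'e']
'b': index 2 in ['d', 'a', 'b', 'e'] -> ['b', 'd', 'a', 'e']
'e': index 3 in ['b', 'd', 'a', 'e'] -> ['e', 'b', 'd', 'a']
'e': index 0 in ['e', 'b', 'd', 'a'] -> ['e', 'b', 'd', 'a']
'd': index 2 in ['e', 'b', 'd', 'a'] -> ['d', 'e', 'b', 'a']
'a': index 3 in ['d', 'e', 'b', 'a'] -> ['a', 'd', 'e', 'b']
'b': index 3 in ['a', 'd', 'e', 'b'] -> ['b', 'a', 'd', 'e']
'b': index 0 in ['b', 'a', 'd', 'e'] -> ['b', 'a', 'd', 'e']
'b': index 0 in ['b', 'a', 'd', 'e'] -> ['b', 'a', 'd', 'e']
'a': index 1 in ['b', 'a', 'd', 'e'] -> ['a', 'b', 'd', 'e']
'b': index 1 in ['a', 'b', 'd', 'e'] -> ['b', 'a', 'd', 'e']
'a': index 1 in ['b', 'a', 'd', 'e'] -> ['a', 'b', 'd', 'e']


Output: [2, 2, 3, 0, 2, 3, 3, 0, 0, 1, 1, 1]


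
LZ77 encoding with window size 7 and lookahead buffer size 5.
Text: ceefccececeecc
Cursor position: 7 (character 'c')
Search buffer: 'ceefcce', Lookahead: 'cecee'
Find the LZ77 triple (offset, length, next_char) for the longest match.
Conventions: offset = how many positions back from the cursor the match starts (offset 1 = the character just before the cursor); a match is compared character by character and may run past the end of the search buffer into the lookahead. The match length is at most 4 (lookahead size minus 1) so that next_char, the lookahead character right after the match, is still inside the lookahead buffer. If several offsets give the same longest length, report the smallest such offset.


Try each offset into the search buffer:
  offset=1 (pos 6, char 'e'): match length 0
  offset=2 (pos 5, char 'c'): match length 4
  offset=3 (pos 4, char 'c'): match length 1
  offset=4 (pos 3, char 'f'): match length 0
  offset=5 (pos 2, char 'e'): match length 0
  offset=6 (pos 1, char 'e'): match length 0
  offset=7 (pos 0, char 'c'): match length 2
Longest match has length 4 at offset 2.
next_char = character at position 7 + 4 = 11 -> 'e'

Best match: offset=2, length=4 (matching 'cece' starting at position 5)
LZ77 triple: (2, 4, 'e')


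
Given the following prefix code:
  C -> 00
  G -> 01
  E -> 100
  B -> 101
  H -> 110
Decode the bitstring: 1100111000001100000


Decoding step by step:
Bits 110 -> H
Bits 01 -> G
Bits 110 -> H
Bits 00 -> C
Bits 00 -> C
Bits 110 -> H
Bits 00 -> C
Bits 00 -> C


Decoded message: HGHCCHCC


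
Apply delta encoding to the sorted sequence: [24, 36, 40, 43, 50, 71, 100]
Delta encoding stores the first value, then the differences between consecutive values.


First value: 24
Deltas:
  36 - 24 = 12
  40 - 36 = 4
  43 - 40 = 3
  50 - 43 = 7
  71 - 50 = 21
  100 - 71 = 29


Delta encoded: [24, 12, 4, 3, 7, 21, 29]


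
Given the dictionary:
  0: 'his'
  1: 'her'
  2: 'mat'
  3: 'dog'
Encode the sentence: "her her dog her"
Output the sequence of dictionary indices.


Look up each word in the dictionary:
  'her' -> 1
  'her' -> 1
  'dog' -> 3
  'her' -> 1

Encoded: [1, 1, 3, 1]


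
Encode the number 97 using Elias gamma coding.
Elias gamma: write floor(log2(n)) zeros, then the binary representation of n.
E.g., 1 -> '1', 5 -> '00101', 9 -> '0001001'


num_bits = floor(log2(97)) + 1 = 7
leading_zeros = num_bits - 1 = 6
binary(97) = 1100001

Elias gamma(97) = '000000' + '1100001' = 0000001100001 (13 bits)


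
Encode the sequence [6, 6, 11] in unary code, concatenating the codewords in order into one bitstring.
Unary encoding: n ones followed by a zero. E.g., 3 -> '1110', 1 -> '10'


Encode each number as n ones followed by a terminating 0:
  6 -> 1111110 (7 bits)
  6 -> 1111110 (7 bits)
  11 -> 111111111110 (12 bits)
Total length = 7 + 7 + 12 = 26 bits.

Unary([6, 6, 11]) = 11111101111110111111111110 (26 bits)


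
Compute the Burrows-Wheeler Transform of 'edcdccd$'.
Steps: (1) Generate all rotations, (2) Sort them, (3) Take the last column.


Rotations (sorted):
  0: $edcdccd -> last char: d
  1: ccd$edcd -> last char: d
  2: cd$edcdc -> last char: c
  3: cdccd$ed -> last char: d
  4: d$edcdcc -> last char: c
  5: dccd$edc -> last char: c
  6: dcdccd$e -> last char: e
  7: edcdccd$ -> last char: $


BWT = ddcdcce$


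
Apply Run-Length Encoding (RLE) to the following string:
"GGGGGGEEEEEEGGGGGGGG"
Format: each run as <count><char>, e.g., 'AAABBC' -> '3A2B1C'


Scanning runs left to right:
  i=0: run of 'G' x 6 -> '6G'
  i=6: run of 'E' x 6 -> '6E'
  i=12: run of 'G' x 8 -> '8G'

RLE = 6G6E8G


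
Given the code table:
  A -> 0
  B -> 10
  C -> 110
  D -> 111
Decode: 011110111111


Decoding:
0 -> A
111 -> D
10 -> B
111 -> D
111 -> D


Result: ADBDD


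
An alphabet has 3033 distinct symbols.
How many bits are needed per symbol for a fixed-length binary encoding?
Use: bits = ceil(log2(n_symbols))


log2(3033) = 11.5665
Bracket: 2^11 = 2048 < 3033 <= 2^12 = 4096
So ceil(log2(3033)) = 12

bits = ceil(log2(3033)) = ceil(11.5665) = 12 bits


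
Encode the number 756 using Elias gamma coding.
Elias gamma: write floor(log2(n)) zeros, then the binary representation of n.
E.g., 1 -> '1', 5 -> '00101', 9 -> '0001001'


num_bits = floor(log2(756)) + 1 = 10
leading_zeros = num_bits - 1 = 9
binary(756) = 1011110100

Elias gamma(756) = '000000000' + '1011110100' = 0000000001011110100 (19 bits)


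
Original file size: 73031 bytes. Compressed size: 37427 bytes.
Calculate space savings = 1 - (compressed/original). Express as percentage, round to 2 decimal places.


ratio = compressed/original = 37427/73031 = 0.512481
savings = 1 - ratio = 1 - 0.512481 = 0.487519
as a percentage: 0.487519 * 100 = 48.75%

Space savings = 1 - 37427/73031 = 48.75%


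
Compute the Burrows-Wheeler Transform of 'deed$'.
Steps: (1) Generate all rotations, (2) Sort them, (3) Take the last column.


Rotations (sorted):
  0: $deed -> last char: d
  1: d$dee -> last char: e
  2: deed$ -> last char: $
  3: ed$de -> last char: e
  4: eed$d -> last char: d


BWT = de$ed


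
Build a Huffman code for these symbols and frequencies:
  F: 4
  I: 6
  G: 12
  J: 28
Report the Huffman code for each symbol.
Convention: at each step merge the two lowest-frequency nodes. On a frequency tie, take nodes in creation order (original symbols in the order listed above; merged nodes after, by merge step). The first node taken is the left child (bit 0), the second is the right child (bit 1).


Huffman tree construction:
Step 1: Merge F(4) + I(6) = 10
Step 2: Merge (F+I)(10) + G(12) = 22
Step 3: Merge ((F+I)+G)(22) + J(28) = 50
Read each symbol's code off the tree from the root (left child = 0, right child = 1).

Codes:
  F: 000 (length 3)
  I: 001 (length 3)
  G: 01 (length 2)
  J: 1 (length 1)
Average code length: 82/50 = 1.6400 bits/symbol


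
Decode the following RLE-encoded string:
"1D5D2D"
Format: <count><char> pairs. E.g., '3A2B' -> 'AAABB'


Expanding each <count><char> pair:
  1D -> 'D'
  5D -> 'DDDDD'
  2D -> 'DD'

Decoded = DDDDDDDD


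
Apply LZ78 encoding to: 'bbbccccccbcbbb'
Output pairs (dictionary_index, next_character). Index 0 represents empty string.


LZ78 encoding steps:
Dictionary: {0: ''}
Step 1: w='' (idx 0), next='b' -> output (0, 'b'), add 'b' as idx 1
Step 2: w='b' (idx 1), next='b' -> output (1, 'b'), add 'bb' as idx 2
Step 3: w='' (idx 0), next='c' -> output (0, 'c'), add 'c' as idx 3
Step 4: w='c' (idx 3), next='c' -> output (3, 'c'), add 'cc' as idx 4
Step 5: w='cc' (idx 4), next='c' -> output (4, 'c'), add 'ccc' as idx 5
Step 6: w='b' (idx 1), next='c' -> output (1, 'c'), add 'bc' as idx 6
Step 7: w='bb' (idx 2), next='b' -> output (2, 'b'), add 'bbb' as idx 7


Encoded: [(0, 'b'), (1, 'b'), (0, 'c'), (3, 'c'), (4, 'c'), (1, 'c'), (2, 'b')]


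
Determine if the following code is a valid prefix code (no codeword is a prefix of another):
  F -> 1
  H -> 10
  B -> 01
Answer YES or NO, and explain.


Checking each pair (does one codeword prefix another?):
  F='1' vs H='10': prefix -- VIOLATION

NO -- this is NOT a valid prefix code. F (1) is a prefix of H (10).


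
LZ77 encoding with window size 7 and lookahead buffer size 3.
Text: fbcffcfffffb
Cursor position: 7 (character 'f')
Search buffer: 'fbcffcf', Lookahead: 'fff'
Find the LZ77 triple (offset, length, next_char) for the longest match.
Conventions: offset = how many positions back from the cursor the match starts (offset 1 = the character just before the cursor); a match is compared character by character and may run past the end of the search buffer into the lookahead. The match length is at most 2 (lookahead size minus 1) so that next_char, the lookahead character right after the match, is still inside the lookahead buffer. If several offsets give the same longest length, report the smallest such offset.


Try each offset into the search buffer:
  offset=1 (pos 6, char 'f'): match length 2
  offset=2 (pos 5, char 'c'): match length 0
  offset=3 (pos 4, char 'f'): match length 1
  offset=4 (pos 3, char 'f'): match length 2
  offset=5 (pos 2, char 'c'): match length 0
  offset=6 (pos 1, char 'b'): match length 0
  offset=7 (pos 0, char 'f'): match length 1
Longest match has length 2, found at offsets 1, 4; take the smallest, offset 1.
next_char = character at position 7 + 2 = 9 -> 'f'

Best match: offset=1, length=2 (matching 'ff' starting at position 6)
LZ77 triple: (1, 2, 'f')


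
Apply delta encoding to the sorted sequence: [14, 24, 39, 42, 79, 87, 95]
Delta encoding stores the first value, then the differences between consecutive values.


First value: 14
Deltas:
  24 - 14 = 10
  39 - 24 = 15
  42 - 39 = 3
  79 - 42 = 37
  87 - 79 = 8
  95 - 87 = 8


Delta encoded: [14, 10, 15, 3, 37, 8, 8]


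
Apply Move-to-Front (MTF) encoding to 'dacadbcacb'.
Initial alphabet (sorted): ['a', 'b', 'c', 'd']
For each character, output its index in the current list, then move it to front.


MTF encoding:
'd': index 3 in ['a', 'b', 'c', 'd'] -> ['d', 'a', 'b', 'c']
'a': index 1 in ['d', 'a', 'b', 'c'] -> ['a', 'd', 'b', 'c']
'c': index 3 in ['a', 'd', 'b', 'c'] -> ['c', 'a', 'd', 'b']
'a': index 1 in ['c', 'a', 'd', 'b'] -> ['a', 'c', 'd', 'b']
'd': index 2 in ['a', 'c', 'd', 'b'] -> ['d', 'a', 'c', 'b']
'b': index 3 in ['d', 'a', 'c', 'b'] -> ['b', 'd', 'a', 'c']
'c': index 3 in ['b', 'd', 'a', 'c'] -> ['c', 'b', 'd', 'a']
'a': index 3 in ['c', 'b', 'd', 'a'] -> ['a', 'c', 'b', 'd']
'c': index 1 in ['a', 'c', 'b', 'd'] -> ['c', 'a', 'b', 'd']
'b': index 2 in ['c', 'a', 'b', 'd'] -> ['b', 'c', 'a', 'd']


Output: [3, 1, 3, 1, 2, 3, 3, 3, 1, 2]


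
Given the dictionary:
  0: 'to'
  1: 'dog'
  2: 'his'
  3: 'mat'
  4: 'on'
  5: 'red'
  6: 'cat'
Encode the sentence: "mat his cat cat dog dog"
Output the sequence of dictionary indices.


Look up each word in the dictionary:
  'mat' -> 3
  'his' -> 2
  'cat' -> 6
  'cat' -> 6
  'dog' -> 1
  'dog' -> 1

Encoded: [3, 2, 6, 6, 1, 1]


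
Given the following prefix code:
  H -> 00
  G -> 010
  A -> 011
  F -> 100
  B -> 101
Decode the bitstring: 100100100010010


Decoding step by step:
Bits 100 -> F
Bits 100 -> F
Bits 100 -> F
Bits 010 -> G
Bits 010 -> G


Decoded message: FFFGG


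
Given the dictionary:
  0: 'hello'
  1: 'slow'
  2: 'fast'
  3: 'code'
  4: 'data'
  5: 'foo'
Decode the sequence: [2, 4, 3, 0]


Look up each index in the dictionary:
  2 -> 'fast'
  4 -> 'data'
  3 -> 'code'
  0 -> 'hello'

Decoded: "fast data code hello"


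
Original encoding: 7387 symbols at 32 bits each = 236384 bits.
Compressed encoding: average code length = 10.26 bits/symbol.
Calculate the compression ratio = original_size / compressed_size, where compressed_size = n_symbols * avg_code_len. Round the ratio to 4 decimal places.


original_size = n_symbols * orig_bits = 7387 * 32 = 236384 bits
compressed_size = n_symbols * avg_code_len = 7387 * 10.26 = 75790.62 bits
ratio = original_size / compressed_size = 236384 / 75790.62 = 3.1189

Compression ratio = 3.1189


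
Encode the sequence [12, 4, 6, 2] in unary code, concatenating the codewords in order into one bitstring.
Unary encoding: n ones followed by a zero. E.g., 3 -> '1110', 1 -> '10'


Encode each number as n ones followed by a terminating 0:
  12 -> 1111111111110 (13 bits)
  4 -> 11110 (5 bits)
  6 -> 1111110 (7 bits)
  2 -> 110 (3 bits)
Total length = 13 + 5 + 7 + 3 = 28 bits.

Unary([12, 4, 6, 2]) = 1111111111110111101111110110 (28 bits)


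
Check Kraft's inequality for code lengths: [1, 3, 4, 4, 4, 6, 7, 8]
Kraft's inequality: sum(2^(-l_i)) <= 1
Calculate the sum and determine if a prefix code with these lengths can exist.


Sum = 2^(-1) + 2^(-3) + 2^(-4) + 2^(-4) + 2^(-4) + 2^(-6) + 2^(-7) + 2^(-8)
    = 0.5 + 0.125 + 0.0625 + 0.0625 + 0.0625 + 0.015625 + 0.0078125 + 0.00390625
    = 215/256 = 0.83984375
Since 0.83984375 <= 1, Kraft's inequality IS satisfied.
A prefix code with these lengths CAN exist.

Kraft sum = 0.83984375. Satisfied.


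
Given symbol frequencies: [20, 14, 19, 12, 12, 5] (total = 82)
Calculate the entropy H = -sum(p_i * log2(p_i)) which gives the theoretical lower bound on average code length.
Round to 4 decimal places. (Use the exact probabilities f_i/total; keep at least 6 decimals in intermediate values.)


Per-symbol terms -p_i * log2(p_i) with p_i = f_i/82:
  p = 20/82 = 0.243902: log2(p) = -2.035624, -p*log2(p) = 0.496494
  p = 14/82 = 0.170732: log2(p) = -2.550197, -p*log2(p) = 0.435400
  p = 19/82 = 0.231707: log2(p) = -2.109624, -p*log2(p) = 0.488815
  p = 12/82 = 0.146341: log2(p) = -2.772590, -p*log2(p) = 0.405745
  p = 12/82 = 0.146341: log2(p) = -2.772590, -p*log2(p) = 0.405745
  p = 5/82 = 0.060976: log2(p) = -4.035624, -p*log2(p) = 0.246075
H = 0.496494 + 0.435400 + 0.488815 + 0.405745 + 0.405745 + 0.246075 = 2.478274

H = 2.4783 bits/symbol


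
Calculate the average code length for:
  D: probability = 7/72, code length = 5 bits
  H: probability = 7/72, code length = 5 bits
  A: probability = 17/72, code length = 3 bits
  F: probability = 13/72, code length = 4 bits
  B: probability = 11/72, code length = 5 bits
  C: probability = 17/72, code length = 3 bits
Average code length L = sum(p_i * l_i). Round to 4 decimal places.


Weighted contributions p_i * l_i:
  D: (7/72) * 5 = 35/72
  H: (7/72) * 5 = 35/72
  A: (17/72) * 3 = 51/72
  F: (13/72) * 4 = 52/72
  B: (11/72) * 5 = 55/72
  C: (17/72) * 3 = 51/72
Sum = (35 + 35 + 51 + 52 + 55 + 51)/72 = 279/72

L = 279/72 = 3.8750 bits/symbol


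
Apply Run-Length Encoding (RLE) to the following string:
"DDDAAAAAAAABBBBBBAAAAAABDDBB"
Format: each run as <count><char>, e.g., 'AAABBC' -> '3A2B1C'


Scanning runs left to right:
  i=0: run of 'D' x 3 -> '3D'
  i=3: run of 'A' x 8 -> '8A'
  i=11: run of 'B' x 6 -> '6B'
  i=17: run of 'A' x 6 -> '6A'
  i=23: run of 'B' x 1 -> '1B'
  i=24: run of 'D' x 2 -> '2D'
  i=26: run of 'B' x 2 -> '2B'

RLE = 3D8A6B6A1B2D2B


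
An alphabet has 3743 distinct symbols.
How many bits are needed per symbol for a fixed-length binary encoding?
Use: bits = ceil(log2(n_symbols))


log2(3743) = 11.87
Bracket: 2^11 = 2048 < 3743 <= 2^12 = 4096
So ceil(log2(3743)) = 12

bits = ceil(log2(3743)) = ceil(11.87) = 12 bits


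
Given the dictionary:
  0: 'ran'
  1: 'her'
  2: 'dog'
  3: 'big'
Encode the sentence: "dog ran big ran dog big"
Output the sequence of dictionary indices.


Look up each word in the dictionary:
  'dog' -> 2
  'ran' -> 0
  'big' -> 3
  'ran' -> 0
  'dog' -> 2
  'big' -> 3

Encoded: [2, 0, 3, 0, 2, 3]


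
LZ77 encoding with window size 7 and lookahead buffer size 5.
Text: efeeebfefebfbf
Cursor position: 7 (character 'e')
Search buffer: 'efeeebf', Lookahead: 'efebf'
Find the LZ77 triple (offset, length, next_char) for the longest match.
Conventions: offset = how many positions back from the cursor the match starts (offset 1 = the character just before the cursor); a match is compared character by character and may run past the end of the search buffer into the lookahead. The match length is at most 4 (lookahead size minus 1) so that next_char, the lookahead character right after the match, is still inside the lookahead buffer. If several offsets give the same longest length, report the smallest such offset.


Try each offset into the search buffer:
  offset=1 (pos 6, char 'f'): match length 0
  offset=2 (pos 5, char 'b'): match length 0
  offset=3 (pos 4, char 'e'): match length 1
  offset=4 (pos 3, char 'e'): match length 1
  offset=5 (pos 2, char 'e'): match length 1
  offset=6 (pos 1, char 'f'): match length 0
  offset=7 (pos 0, char 'e'): match length 3
Longest match has length 3 at offset 7.
next_char = character at position 7 + 3 = 10 -> 'b'

Best match: offset=7, length=3 (matching 'efe' starting at position 0)
LZ77 triple: (7, 3, 'b')


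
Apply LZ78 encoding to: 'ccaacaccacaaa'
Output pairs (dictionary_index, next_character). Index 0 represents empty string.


LZ78 encoding steps:
Dictionary: {0: ''}
Step 1: w='' (idx 0), next='c' -> output (0, 'c'), add 'c' as idx 1
Step 2: w='c' (idx 1), next='a' -> output (1, 'a'), add 'ca' as idx 2
Step 3: w='' (idx 0), next='a' -> output (0, 'a'), add 'a' as idx 3
Step 4: w='ca' (idx 2), next='c' -> output (2, 'c'), add 'cac' as idx 4
Step 5: w='cac' (idx 4), next='a' -> output (4, 'a'), add 'caca' as idx 5
Step 6: w='a' (idx 3), next='a' -> output (3, 'a'), add 'aa' as idx 6


Encoded: [(0, 'c'), (1, 'a'), (0, 'a'), (2, 'c'), (4, 'a'), (3, 'a')]


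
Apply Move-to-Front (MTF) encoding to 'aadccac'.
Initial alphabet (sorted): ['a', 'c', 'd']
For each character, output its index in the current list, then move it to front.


MTF encoding:
'a': index 0 in ['a', 'c', 'd'] -> ['a', 'c', 'd']
'a': index 0 in ['a', 'c', 'd'] -> ['a', 'c', 'd']
'd': index 2 in ['a', 'c', 'd'] -> ['d', 'a', 'c']
'c': index 2 in ['d', 'a', 'c'] -> ['c', 'd', 'a']
'c': index 0 in ['c', 'd', 'a'] -> ['c', 'd', 'a']
'a': index 2 in ['c', 'd', 'a'] -> ['a', 'c', 'd']
'c': index 1 in ['a', 'c', 'd'] -> ['c', 'a', 'd']


Output: [0, 0, 2, 2, 0, 2, 1]


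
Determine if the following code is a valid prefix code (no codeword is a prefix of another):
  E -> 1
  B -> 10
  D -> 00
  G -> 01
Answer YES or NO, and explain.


Checking each pair (does one codeword prefix another?):
  E='1' vs B='10': prefix -- VIOLATION

NO -- this is NOT a valid prefix code. E (1) is a prefix of B (10).


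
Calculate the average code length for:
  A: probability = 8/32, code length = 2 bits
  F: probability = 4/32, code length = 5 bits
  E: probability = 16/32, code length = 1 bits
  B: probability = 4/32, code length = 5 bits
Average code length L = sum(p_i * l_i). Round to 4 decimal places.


Weighted contributions p_i * l_i:
  A: (8/32) * 2 = 16/32
  F: (4/32) * 5 = 20/32
  E: (16/32) * 1 = 16/32
  B: (4/32) * 5 = 20/32
Sum = (16 + 20 + 16 + 20)/32 = 72/32

L = 72/32 = 2.2500 bits/symbol


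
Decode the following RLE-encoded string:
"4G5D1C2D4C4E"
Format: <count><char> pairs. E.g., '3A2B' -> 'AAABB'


Expanding each <count><char> pair:
  4G -> 'GGGG'
  5D -> 'DDDDD'
  1C -> 'C'
  2D -> 'DD'
  4C -> 'CCCC'
  4E -> 'EEEE'

Decoded = GGGGDDDDDCDDCCCCEEEE


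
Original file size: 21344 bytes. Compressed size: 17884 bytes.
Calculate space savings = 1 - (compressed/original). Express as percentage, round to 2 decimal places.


ratio = compressed/original = 17884/21344 = 0.837894
savings = 1 - ratio = 1 - 0.837894 = 0.162106
as a percentage: 0.162106 * 100 = 16.21%

Space savings = 1 - 17884/21344 = 16.21%


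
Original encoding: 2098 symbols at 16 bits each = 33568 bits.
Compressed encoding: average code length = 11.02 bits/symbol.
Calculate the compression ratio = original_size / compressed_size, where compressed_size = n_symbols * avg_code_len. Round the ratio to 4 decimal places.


original_size = n_symbols * orig_bits = 2098 * 16 = 33568 bits
compressed_size = n_symbols * avg_code_len = 2098 * 11.02 = 23119.96 bits
ratio = original_size / compressed_size = 33568 / 23119.96 = 1.4519

Compression ratio = 1.4519


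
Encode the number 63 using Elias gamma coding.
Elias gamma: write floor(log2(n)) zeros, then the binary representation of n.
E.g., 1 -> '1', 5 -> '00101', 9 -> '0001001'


num_bits = floor(log2(63)) + 1 = 6
leading_zeros = num_bits - 1 = 5
binary(63) = 111111

Elias gamma(63) = '00000' + '111111' = 00000111111 (11 bits)


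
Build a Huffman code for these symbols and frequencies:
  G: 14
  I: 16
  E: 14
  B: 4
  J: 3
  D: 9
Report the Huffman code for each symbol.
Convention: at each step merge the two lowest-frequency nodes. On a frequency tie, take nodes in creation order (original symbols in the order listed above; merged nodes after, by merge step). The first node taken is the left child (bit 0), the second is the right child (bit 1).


Huffman tree construction:
Step 1: Merge J(3) + B(4) = 7
Step 2: Merge (J+B)(7) + D(9) = 16
Step 3: Merge G(14) + E(14) = 28
Step 4: Merge I(16) + ((J+B)+D)(16) = 32
Step 5: Merge (G+E)(28) + (I+((J+B)+D))(32) = 60
Read each symbol's code off the tree from the root (left child = 0, right child = 1).

Codes:
  G: 00 (length 2)
  I: 10 (length 2)
  E: 01 (length 2)
  B: 1101 (length 4)
  J: 1100 (length 4)
  D: 111 (length 3)
Average code length: 143/60 = 2.3833 bits/symbol


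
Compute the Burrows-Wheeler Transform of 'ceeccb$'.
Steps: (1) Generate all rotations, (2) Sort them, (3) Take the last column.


Rotations (sorted):
  0: $ceeccb -> last char: b
  1: b$ceecc -> last char: c
  2: cb$ceec -> last char: c
  3: ccb$cee -> last char: e
  4: ceeccb$ -> last char: $
  5: eccb$ce -> last char: e
  6: eeccb$c -> last char: c


BWT = bcce$ec


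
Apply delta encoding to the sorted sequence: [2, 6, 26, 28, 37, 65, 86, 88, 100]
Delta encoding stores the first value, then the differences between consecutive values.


First value: 2
Deltas:
  6 - 2 = 4
  26 - 6 = 20
  28 - 26 = 2
  37 - 28 = 9
  65 - 37 = 28
  86 - 65 = 21
  88 - 86 = 2
  100 - 88 = 12


Delta encoded: [2, 4, 20, 2, 9, 28, 21, 2, 12]


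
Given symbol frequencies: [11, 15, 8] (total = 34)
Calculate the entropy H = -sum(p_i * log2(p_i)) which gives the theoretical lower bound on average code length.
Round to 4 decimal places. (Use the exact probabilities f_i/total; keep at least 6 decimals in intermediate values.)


Per-symbol terms -p_i * log2(p_i) with p_i = f_i/34:
  p = 11/34 = 0.323529: log2(p) = -1.628031, -p*log2(p) = 0.526716
  p = 15/34 = 0.441176: log2(p) = -1.180572, -p*log2(p) = 0.520841
  p = 8/34 = 0.235294: log2(p) = -2.087463, -p*log2(p) = 0.491168
H = 0.526716 + 0.520841 + 0.491168 = 1.538725

H = 1.5387 bits/symbol


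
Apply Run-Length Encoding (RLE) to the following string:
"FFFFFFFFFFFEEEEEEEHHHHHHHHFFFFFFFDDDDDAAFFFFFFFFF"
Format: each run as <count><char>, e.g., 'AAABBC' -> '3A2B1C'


Scanning runs left to right:
  i=0: run of 'F' x 11 -> '11F'
  i=11: run of 'E' x 7 -> '7E'
  i=18: run of 'H' x 8 -> '8H'
  i=26: run of 'F' x 7 -> '7F'
  i=33: run of 'D' x 5 -> '5D'
  i=38: run of 'A' x 2 -> '2A'
  i=40: run of 'F' x 9 -> '9F'

RLE = 11F7E8H7F5D2A9F


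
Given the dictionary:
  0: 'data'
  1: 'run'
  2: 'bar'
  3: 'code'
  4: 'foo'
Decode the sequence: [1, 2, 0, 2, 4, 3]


Look up each index in the dictionary:
  1 -> 'run'
  2 -> 'bar'
  0 -> 'data'
  2 -> 'bar'
  4 -> 'foo'
  3 -> 'code'

Decoded: "run bar data bar foo code"


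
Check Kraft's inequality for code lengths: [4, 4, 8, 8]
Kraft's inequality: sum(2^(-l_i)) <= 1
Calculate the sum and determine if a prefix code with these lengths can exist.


Sum = 2^(-4) + 2^(-4) + 2^(-8) + 2^(-8)
    = 0.0625 + 0.0625 + 0.00390625 + 0.00390625
    = 34/256 = 0.1328125
Since 0.1328125 <= 1, Kraft's inequality IS satisfied.
A prefix code with these lengths CAN exist.

Kraft sum = 0.1328125. Satisfied.


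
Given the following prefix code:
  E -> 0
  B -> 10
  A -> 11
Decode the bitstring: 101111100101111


Decoding step by step:
Bits 10 -> B
Bits 11 -> A
Bits 11 -> A
Bits 10 -> B
Bits 0 -> E
Bits 10 -> B
Bits 11 -> A
Bits 11 -> A


Decoded message: BAABEBAA


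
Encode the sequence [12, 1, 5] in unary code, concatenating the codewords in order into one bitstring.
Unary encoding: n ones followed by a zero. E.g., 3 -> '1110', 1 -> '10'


Encode each number as n ones followed by a terminating 0:
  12 -> 1111111111110 (13 bits)
  1 -> 10 (2 bits)
  5 -> 111110 (6 bits)
Total length = 13 + 2 + 6 = 21 bits.

Unary([12, 1, 5]) = 111111111111010111110 (21 bits)


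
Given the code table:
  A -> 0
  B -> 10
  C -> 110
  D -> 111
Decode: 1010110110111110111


Decoding:
10 -> B
10 -> B
110 -> C
110 -> C
111 -> D
110 -> C
111 -> D


Result: BBCCDCD


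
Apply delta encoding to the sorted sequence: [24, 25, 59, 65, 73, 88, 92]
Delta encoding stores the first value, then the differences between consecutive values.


First value: 24
Deltas:
  25 - 24 = 1
  59 - 25 = 34
  65 - 59 = 6
  73 - 65 = 8
  88 - 73 = 15
  92 - 88 = 4


Delta encoded: [24, 1, 34, 6, 8, 15, 4]


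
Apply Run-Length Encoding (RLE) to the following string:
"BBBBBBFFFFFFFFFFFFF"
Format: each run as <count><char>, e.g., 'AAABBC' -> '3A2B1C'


Scanning runs left to right:
  i=0: run of 'B' x 6 -> '6B'
  i=6: run of 'F' x 13 -> '13F'

RLE = 6B13F


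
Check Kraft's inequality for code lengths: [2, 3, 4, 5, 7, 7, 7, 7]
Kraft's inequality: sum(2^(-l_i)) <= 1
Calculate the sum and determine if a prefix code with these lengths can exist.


Sum = 2^(-2) + 2^(-3) + 2^(-4) + 2^(-5) + 2^(-7) + 2^(-7) + 2^(-7) + 2^(-7)
    = 0.25 + 0.125 + 0.0625 + 0.03125 + 0.0078125 + 0.0078125 + 0.0078125 + 0.0078125
    = 64/128 = 0.5
Since 0.5 <= 1, Kraft's inequality IS satisfied.
A prefix code with these lengths CAN exist.

Kraft sum = 0.5. Satisfied.
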